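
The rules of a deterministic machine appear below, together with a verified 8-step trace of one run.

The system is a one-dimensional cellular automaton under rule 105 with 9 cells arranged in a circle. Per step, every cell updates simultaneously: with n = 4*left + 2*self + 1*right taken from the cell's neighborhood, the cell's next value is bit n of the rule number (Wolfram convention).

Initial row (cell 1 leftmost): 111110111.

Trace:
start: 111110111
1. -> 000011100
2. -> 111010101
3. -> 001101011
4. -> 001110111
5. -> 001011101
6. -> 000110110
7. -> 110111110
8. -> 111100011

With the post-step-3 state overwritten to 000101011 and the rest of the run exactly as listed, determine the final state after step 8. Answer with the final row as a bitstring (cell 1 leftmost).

100001010

state after step 3 := 000101011
4. -> 010010111
5. -> 100001101
6. -> 101101111
7. -> 111111000
8. -> 100001010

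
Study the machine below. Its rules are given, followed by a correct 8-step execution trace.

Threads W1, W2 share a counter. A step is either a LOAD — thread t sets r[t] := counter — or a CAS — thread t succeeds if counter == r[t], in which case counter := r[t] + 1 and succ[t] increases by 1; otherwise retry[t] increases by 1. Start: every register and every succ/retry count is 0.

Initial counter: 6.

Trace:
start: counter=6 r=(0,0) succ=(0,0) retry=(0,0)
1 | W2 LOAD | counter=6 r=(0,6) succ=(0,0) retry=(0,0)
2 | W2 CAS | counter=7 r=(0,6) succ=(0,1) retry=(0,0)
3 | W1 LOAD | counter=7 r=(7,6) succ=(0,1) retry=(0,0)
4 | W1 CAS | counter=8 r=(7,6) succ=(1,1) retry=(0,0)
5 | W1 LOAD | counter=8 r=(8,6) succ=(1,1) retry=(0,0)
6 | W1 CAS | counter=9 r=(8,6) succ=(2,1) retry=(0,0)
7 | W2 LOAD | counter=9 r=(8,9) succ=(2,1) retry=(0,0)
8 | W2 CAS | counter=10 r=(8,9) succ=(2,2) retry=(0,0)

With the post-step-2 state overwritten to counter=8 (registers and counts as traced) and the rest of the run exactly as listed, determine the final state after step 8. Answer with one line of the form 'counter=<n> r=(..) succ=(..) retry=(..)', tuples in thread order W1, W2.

state after step 2 := counter=8 r=(0,6) succ=(0,1) retry=(0,0)
3 | W1 LOAD | counter=8 r=(8,6) succ=(0,1) retry=(0,0)
4 | W1 CAS | counter=9 r=(8,6) succ=(1,1) retry=(0,0)
5 | W1 LOAD | counter=9 r=(9,6) succ=(1,1) retry=(0,0)
6 | W1 CAS | counter=10 r=(9,6) succ=(2,1) retry=(0,0)
7 | W2 LOAD | counter=10 r=(9,10) succ=(2,1) retry=(0,0)
8 | W2 CAS | counter=11 r=(9,10) succ=(2,2) retry=(0,0)

counter=11 r=(9,10) succ=(2,2) retry=(0,0)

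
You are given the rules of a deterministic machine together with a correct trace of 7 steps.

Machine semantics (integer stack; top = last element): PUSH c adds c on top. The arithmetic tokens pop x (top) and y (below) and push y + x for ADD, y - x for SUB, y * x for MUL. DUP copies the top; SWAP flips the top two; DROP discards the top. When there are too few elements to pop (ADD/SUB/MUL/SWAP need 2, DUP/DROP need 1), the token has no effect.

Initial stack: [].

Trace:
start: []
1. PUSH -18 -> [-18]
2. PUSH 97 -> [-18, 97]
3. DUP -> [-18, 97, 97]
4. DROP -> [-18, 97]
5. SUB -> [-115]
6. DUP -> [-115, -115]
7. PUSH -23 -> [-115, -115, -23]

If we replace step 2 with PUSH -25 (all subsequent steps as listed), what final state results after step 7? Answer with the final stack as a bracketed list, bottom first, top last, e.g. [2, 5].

(re-executing from step 2 with the substitution; state before step 2: [-18])
2. PUSH -25 -> [-18, -25]
3. DUP -> [-18, -25, -25]
4. DROP -> [-18, -25]
5. SUB -> [7]
6. DUP -> [7, 7]
7. PUSH -23 -> [7, 7, -23]

[7, 7, -23]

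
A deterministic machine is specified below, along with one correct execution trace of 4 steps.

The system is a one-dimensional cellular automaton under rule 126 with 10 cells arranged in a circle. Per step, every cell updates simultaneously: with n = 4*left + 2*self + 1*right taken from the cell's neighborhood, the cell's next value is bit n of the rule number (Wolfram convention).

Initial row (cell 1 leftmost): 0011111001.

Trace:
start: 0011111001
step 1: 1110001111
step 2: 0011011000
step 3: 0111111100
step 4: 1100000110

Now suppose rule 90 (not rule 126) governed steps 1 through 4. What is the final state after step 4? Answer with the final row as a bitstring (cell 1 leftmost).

0111011100

(re-executing steps 1..4 under rule 90; state before step 1: 0011111001)
step 1: 1110001110
step 2: 1011011010
step 3: 0011011000
step 4: 0111011100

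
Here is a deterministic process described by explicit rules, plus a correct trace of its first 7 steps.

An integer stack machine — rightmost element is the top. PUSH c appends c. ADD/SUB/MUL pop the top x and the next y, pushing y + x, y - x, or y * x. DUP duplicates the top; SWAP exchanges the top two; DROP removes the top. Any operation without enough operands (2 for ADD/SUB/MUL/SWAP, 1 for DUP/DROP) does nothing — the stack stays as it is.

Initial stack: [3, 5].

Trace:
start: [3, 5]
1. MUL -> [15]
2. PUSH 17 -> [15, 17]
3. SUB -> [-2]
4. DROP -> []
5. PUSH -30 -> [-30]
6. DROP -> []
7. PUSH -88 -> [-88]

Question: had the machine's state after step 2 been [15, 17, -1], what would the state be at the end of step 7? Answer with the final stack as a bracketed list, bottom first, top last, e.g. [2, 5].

[15, -88]

state after step 2 := [15, 17, -1]
3. SUB -> [15, 18]
4. DROP -> [15]
5. PUSH -30 -> [15, -30]
6. DROP -> [15]
7. PUSH -88 -> [15, -88]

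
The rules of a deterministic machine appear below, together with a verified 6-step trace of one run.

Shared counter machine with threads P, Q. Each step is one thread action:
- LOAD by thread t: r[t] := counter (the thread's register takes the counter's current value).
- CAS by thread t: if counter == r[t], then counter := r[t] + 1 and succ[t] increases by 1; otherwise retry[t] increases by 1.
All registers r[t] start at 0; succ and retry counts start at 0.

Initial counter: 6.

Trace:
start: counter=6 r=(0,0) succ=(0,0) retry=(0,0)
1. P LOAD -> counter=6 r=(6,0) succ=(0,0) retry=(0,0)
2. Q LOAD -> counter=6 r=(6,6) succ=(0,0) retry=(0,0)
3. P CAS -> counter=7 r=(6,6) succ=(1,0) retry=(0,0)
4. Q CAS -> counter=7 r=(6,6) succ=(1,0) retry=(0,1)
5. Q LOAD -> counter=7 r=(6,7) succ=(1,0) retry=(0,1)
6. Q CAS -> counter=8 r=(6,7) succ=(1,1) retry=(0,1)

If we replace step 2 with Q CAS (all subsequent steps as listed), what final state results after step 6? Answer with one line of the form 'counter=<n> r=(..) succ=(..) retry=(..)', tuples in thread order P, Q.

(re-executing from step 2 with the substitution; state before step 2: counter=6 r=(6,0) succ=(0,0) retry=(0,0))
2. Q CAS -> counter=6 r=(6,0) succ=(0,0) retry=(0,1)
3. P CAS -> counter=7 r=(6,0) succ=(1,0) retry=(0,1)
4. Q CAS -> counter=7 r=(6,0) succ=(1,0) retry=(0,2)
5. Q LOAD -> counter=7 r=(6,7) succ=(1,0) retry=(0,2)
6. Q CAS -> counter=8 r=(6,7) succ=(1,1) retry=(0,2)

counter=8 r=(6,7) succ=(1,1) retry=(0,2)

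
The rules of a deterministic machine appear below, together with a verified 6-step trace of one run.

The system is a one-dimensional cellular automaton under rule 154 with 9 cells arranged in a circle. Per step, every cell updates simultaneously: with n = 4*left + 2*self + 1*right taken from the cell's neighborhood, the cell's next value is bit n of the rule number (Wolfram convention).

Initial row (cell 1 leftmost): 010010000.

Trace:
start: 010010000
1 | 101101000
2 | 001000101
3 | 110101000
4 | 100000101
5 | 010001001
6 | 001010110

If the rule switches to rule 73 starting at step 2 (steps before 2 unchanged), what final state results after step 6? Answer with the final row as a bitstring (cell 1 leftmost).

(re-executing steps 2..6 under rule 73; state before step 2: 101101000)
2 | 001100010
3 | 101101000
4 | 001100010
5 | 101101000
6 | 001100010

001100010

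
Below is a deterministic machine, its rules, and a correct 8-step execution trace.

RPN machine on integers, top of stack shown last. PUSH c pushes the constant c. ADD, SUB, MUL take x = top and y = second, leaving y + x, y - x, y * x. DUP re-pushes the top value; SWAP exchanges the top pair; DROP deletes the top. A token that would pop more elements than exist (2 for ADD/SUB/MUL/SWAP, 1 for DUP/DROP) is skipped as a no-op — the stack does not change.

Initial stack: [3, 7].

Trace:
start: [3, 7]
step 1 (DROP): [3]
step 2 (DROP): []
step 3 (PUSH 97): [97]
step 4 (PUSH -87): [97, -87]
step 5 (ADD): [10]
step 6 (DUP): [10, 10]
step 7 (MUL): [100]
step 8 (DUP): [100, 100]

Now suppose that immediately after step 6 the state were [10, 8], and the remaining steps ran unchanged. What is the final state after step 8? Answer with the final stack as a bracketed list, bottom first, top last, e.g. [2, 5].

[80, 80]

state after step 6 := [10, 8]
step 7 (MUL): [80]
step 8 (DUP): [80, 80]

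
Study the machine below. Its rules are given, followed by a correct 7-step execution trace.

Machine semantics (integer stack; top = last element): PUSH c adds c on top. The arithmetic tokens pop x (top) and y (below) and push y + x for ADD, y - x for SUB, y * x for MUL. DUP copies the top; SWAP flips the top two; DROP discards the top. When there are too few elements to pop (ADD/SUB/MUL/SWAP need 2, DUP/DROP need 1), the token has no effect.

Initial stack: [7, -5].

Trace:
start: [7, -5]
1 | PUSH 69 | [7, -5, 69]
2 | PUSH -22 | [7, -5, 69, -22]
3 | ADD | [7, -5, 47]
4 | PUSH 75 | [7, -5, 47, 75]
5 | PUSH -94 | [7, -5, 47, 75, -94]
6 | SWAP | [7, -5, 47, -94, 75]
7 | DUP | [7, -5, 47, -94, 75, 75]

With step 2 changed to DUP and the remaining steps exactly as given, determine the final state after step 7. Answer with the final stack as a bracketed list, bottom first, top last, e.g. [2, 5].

[7, -5, 138, -94, 75, 75]

(re-executing from step 2 with the substitution; state before step 2: [7, -5, 69])
2 | DUP | [7, -5, 69, 69]
3 | ADD | [7, -5, 138]
4 | PUSH 75 | [7, -5, 138, 75]
5 | PUSH -94 | [7, -5, 138, 75, -94]
6 | SWAP | [7, -5, 138, -94, 75]
7 | DUP | [7, -5, 138, -94, 75, 75]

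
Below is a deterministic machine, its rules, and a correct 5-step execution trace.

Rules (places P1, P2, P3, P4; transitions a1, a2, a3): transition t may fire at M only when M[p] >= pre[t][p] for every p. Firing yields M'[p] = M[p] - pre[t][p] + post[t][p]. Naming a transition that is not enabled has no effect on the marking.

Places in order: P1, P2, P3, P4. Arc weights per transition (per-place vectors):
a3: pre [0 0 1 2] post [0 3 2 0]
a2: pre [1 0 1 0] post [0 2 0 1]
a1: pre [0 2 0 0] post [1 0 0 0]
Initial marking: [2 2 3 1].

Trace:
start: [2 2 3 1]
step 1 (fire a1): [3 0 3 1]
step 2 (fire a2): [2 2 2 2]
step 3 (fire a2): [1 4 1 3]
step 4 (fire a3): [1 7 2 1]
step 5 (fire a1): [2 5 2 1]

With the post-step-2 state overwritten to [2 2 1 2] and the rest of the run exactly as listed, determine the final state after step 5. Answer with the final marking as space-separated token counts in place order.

2 2 0 3

state after step 2 := [2 2 1 2]
step 3 (fire a2): [1 4 0 3]
step 4 (fire a3): [1 4 0 3]
step 5 (fire a1): [2 2 0 3]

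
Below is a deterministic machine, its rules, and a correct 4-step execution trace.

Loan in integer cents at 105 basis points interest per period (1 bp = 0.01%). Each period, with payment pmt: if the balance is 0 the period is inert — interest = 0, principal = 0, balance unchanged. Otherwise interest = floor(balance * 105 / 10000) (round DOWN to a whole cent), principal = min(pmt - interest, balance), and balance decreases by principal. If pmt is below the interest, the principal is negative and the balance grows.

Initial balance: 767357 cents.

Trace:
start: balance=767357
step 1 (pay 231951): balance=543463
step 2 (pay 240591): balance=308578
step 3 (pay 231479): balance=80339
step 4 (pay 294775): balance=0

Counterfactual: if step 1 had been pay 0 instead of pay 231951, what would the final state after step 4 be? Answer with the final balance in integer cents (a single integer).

(re-executing from step 1 with the substitution; state before step 1: balance=767357)
step 1 (pay 0): balance=775414
step 2 (pay 240591): balance=542964
step 3 (pay 231479): balance=317186
step 4 (pay 294775): balance=25741

25741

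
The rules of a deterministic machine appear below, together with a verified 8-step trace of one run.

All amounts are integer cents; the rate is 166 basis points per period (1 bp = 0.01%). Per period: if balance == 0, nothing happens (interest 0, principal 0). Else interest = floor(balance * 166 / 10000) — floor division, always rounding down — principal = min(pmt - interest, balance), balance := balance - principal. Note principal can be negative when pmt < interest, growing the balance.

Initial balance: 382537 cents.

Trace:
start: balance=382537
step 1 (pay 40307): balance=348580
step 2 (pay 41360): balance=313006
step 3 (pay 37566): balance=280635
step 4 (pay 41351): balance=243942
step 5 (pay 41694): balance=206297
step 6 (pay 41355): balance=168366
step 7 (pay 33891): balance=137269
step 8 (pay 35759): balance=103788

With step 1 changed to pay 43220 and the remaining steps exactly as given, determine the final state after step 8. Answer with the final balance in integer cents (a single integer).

100520

(re-executing from step 1 with the substitution; state before step 1: balance=382537)
step 1 (pay 43220): balance=345667
step 2 (pay 41360): balance=310045
step 3 (pay 37566): balance=277625
step 4 (pay 41351): balance=240882
step 5 (pay 41694): balance=203186
step 6 (pay 41355): balance=165203
step 7 (pay 33891): balance=134054
step 8 (pay 35759): balance=100520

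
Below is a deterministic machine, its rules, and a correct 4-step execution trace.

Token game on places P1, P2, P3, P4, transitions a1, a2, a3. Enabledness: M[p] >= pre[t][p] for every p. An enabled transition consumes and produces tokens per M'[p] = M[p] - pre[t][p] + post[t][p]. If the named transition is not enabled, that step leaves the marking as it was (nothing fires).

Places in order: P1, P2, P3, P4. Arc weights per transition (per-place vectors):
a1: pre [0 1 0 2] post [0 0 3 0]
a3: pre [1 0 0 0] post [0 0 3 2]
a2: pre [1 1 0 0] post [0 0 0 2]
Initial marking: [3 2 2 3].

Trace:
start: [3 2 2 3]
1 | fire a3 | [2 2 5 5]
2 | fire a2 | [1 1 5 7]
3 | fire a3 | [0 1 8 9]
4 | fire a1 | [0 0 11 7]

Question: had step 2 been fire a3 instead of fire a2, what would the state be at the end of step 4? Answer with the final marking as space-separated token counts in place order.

(re-executing from step 2 with the substitution; state before step 2: [2 2 5 5])
2 | fire a3 | [1 2 8 7]
3 | fire a3 | [0 2 11 9]
4 | fire a1 | [0 1 14 7]

0 1 14 7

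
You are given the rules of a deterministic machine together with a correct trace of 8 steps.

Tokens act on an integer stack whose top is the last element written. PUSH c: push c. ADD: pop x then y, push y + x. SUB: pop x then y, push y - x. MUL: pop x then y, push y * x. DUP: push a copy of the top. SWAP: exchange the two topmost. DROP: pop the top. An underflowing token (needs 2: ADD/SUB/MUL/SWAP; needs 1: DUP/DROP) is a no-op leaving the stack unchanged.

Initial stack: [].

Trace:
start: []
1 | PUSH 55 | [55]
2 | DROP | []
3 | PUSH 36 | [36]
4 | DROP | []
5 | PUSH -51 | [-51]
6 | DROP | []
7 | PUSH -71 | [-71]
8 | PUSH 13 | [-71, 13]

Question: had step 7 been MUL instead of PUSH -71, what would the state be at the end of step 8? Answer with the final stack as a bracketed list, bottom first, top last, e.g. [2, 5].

(re-executing from step 7 with the substitution; state before step 7: [])
7 | MUL | []
8 | PUSH 13 | [13]

[13]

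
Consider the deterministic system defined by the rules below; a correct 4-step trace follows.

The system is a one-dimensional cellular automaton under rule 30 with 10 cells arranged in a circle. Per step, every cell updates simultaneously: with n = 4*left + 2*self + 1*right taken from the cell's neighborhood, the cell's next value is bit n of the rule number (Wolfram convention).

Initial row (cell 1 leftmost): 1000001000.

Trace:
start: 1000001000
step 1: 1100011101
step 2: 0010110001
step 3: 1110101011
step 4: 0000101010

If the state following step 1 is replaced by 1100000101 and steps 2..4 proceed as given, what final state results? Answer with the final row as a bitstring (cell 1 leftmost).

0000010111

state after step 1 := 1100000101
step 2: 0010001101
step 3: 1111011001
step 4: 0000010111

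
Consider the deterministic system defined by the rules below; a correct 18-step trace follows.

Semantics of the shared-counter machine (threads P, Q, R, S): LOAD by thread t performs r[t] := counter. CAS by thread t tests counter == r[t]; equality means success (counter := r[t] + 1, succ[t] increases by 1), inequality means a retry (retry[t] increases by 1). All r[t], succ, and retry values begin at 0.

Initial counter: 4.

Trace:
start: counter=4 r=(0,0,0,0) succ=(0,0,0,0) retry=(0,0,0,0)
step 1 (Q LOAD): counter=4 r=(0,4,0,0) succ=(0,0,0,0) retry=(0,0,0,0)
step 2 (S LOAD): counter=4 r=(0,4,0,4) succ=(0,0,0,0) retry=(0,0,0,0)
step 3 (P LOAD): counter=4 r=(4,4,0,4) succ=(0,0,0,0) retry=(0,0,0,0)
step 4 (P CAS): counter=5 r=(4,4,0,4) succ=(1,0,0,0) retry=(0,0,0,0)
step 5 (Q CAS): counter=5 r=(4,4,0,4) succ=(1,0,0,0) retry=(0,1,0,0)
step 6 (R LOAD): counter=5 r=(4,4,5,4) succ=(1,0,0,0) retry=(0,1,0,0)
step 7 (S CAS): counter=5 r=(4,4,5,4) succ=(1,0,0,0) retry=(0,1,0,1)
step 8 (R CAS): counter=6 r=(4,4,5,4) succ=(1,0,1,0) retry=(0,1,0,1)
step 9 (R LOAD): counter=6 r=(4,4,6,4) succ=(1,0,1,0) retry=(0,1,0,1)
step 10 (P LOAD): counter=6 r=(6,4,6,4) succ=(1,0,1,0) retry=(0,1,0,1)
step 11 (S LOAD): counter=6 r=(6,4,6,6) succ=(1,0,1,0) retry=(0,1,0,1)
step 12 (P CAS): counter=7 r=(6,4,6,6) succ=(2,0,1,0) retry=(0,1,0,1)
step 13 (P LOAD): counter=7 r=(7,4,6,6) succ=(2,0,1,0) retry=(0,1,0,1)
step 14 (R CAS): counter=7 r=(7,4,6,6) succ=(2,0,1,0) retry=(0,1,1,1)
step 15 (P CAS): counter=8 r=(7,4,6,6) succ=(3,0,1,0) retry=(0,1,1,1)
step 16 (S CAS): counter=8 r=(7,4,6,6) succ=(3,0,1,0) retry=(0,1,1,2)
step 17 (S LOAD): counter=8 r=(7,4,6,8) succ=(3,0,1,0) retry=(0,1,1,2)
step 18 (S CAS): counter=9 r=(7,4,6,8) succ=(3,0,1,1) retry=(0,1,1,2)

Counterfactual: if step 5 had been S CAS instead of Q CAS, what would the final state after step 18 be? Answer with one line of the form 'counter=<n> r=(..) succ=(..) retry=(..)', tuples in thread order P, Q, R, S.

(re-executing from step 5 with the substitution; state before step 5: counter=5 r=(4,4,0,4) succ=(1,0,0,0) retry=(0,0,0,0))
step 5 (S CAS): counter=5 r=(4,4,0,4) succ=(1,0,0,0) retry=(0,0,0,1)
step 6 (R LOAD): counter=5 r=(4,4,5,4) succ=(1,0,0,0) retry=(0,0,0,1)
step 7 (S CAS): counter=5 r=(4,4,5,4) succ=(1,0,0,0) retry=(0,0,0,2)
step 8 (R CAS): counter=6 r=(4,4,5,4) succ=(1,0,1,0) retry=(0,0,0,2)
step 9 (R LOAD): counter=6 r=(4,4,6,4) succ=(1,0,1,0) retry=(0,0,0,2)
step 10 (P LOAD): counter=6 r=(6,4,6,4) succ=(1,0,1,0) retry=(0,0,0,2)
step 11 (S LOAD): counter=6 r=(6,4,6,6) succ=(1,0,1,0) retry=(0,0,0,2)
step 12 (P CAS): counter=7 r=(6,4,6,6) succ=(2,0,1,0) retry=(0,0,0,2)
step 13 (P LOAD): counter=7 r=(7,4,6,6) succ=(2,0,1,0) retry=(0,0,0,2)
step 14 (R CAS): counter=7 r=(7,4,6,6) succ=(2,0,1,0) retry=(0,0,1,2)
step 15 (P CAS): counter=8 r=(7,4,6,6) succ=(3,0,1,0) retry=(0,0,1,2)
step 16 (S CAS): counter=8 r=(7,4,6,6) succ=(3,0,1,0) retry=(0,0,1,3)
step 17 (S LOAD): counter=8 r=(7,4,6,8) succ=(3,0,1,0) retry=(0,0,1,3)
step 18 (S CAS): counter=9 r=(7,4,6,8) succ=(3,0,1,1) retry=(0,0,1,3)

counter=9 r=(7,4,6,8) succ=(3,0,1,1) retry=(0,0,1,3)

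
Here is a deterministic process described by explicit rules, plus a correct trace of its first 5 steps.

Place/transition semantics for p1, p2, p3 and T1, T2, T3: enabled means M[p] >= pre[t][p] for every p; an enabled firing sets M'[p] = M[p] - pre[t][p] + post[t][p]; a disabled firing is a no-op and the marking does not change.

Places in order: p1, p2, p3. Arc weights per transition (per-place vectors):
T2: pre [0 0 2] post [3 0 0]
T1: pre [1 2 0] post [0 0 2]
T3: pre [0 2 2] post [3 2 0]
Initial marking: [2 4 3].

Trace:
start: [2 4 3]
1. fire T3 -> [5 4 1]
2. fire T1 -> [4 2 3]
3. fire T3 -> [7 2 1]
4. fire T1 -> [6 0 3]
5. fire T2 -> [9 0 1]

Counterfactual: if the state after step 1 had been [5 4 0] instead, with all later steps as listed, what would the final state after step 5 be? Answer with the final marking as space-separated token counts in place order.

state after step 1 := [5 4 0]
2. fire T1 -> [4 2 2]
3. fire T3 -> [7 2 0]
4. fire T1 -> [6 0 2]
5. fire T2 -> [9 0 0]

9 0 0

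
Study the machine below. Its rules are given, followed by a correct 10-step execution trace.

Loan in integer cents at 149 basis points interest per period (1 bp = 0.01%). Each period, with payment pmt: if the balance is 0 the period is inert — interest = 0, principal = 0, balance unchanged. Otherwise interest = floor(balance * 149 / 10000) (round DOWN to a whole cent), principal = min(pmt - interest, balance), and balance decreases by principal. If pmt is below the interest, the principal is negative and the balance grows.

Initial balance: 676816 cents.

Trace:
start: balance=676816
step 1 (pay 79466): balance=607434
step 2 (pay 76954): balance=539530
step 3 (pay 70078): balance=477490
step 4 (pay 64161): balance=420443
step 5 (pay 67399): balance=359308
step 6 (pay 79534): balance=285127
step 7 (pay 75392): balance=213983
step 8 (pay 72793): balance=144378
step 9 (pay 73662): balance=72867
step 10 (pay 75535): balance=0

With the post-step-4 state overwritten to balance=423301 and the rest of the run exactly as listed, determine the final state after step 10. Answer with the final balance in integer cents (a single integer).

1540

state after step 4 := balance=423301
step 5 (pay 67399): balance=362209
step 6 (pay 79534): balance=288071
step 7 (pay 75392): balance=216971
step 8 (pay 72793): balance=147410
step 9 (pay 73662): balance=75944
step 10 (pay 75535): balance=1540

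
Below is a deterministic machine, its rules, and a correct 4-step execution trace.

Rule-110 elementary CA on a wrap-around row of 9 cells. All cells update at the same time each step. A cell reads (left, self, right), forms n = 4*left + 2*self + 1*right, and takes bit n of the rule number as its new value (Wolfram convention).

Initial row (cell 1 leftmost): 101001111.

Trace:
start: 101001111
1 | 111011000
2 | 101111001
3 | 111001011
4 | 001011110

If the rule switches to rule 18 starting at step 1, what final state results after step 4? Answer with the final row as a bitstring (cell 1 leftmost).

100000010

(re-executing steps 1..4 under rule 18; state before step 1: 101001111)
1 | 000110000
2 | 001001000
3 | 010110100
4 | 100000010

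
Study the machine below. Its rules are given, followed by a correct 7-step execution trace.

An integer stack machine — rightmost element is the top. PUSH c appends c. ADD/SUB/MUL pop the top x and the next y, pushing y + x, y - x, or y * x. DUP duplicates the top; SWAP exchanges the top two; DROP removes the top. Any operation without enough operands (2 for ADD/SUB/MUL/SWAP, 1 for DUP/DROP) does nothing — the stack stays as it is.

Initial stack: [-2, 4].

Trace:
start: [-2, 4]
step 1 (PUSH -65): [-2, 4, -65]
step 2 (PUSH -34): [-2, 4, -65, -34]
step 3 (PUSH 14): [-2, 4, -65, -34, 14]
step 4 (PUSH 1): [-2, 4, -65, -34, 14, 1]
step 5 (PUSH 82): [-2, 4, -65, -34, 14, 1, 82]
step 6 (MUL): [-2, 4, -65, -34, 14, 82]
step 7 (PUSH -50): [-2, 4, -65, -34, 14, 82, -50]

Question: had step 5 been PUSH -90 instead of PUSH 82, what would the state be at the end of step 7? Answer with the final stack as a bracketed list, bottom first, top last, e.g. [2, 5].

(re-executing from step 5 with the substitution; state before step 5: [-2, 4, -65, -34, 14, 1])
step 5 (PUSH -90): [-2, 4, -65, -34, 14, 1, -90]
step 6 (MUL): [-2, 4, -65, -34, 14, -90]
step 7 (PUSH -50): [-2, 4, -65, -34, 14, -90, -50]

[-2, 4, -65, -34, 14, -90, -50]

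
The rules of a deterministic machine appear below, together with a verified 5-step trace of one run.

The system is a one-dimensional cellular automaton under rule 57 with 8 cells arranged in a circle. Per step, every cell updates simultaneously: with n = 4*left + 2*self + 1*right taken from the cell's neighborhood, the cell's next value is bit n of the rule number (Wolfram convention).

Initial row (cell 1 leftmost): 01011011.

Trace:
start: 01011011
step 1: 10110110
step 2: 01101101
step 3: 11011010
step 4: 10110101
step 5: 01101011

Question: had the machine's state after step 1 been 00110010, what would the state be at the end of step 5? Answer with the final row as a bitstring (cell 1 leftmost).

state after step 1 := 00110010
step 2: 10101001
step 3: 01010101
step 4: 10101010
step 5: 01010101

01010101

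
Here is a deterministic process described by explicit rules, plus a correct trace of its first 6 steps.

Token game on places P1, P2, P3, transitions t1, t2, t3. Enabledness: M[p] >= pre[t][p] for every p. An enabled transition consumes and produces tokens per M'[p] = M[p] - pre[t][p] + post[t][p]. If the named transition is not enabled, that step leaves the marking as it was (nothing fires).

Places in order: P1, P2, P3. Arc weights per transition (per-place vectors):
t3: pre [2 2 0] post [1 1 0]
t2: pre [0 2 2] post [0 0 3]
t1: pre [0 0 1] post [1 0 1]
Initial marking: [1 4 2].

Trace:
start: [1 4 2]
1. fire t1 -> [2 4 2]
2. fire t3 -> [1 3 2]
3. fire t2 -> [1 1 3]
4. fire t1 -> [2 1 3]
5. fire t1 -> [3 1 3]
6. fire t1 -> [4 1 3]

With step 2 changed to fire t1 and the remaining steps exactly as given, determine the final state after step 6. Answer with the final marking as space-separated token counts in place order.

6 2 3

(re-executing from step 2 with the substitution; state before step 2: [2 4 2])
2. fire t1 -> [3 4 2]
3. fire t2 -> [3 2 3]
4. fire t1 -> [4 2 3]
5. fire t1 -> [5 2 3]
6. fire t1 -> [6 2 3]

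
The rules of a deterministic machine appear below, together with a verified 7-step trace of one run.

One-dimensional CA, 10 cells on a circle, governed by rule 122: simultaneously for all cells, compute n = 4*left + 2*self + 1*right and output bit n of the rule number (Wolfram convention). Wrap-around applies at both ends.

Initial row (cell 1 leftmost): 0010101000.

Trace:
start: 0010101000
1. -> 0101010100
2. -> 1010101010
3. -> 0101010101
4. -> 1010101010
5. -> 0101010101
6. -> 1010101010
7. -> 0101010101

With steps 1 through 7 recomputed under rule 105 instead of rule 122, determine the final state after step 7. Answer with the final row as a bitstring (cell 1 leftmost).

1001010011

(re-executing steps 1..7 under rule 105; state before step 1: 0010101000)
1. -> 1001010011
2. -> 1000100010
3. -> 0010001001
4. -> 0000100000
5. -> 1110001111
6. -> 0010101000
7. -> 1001010011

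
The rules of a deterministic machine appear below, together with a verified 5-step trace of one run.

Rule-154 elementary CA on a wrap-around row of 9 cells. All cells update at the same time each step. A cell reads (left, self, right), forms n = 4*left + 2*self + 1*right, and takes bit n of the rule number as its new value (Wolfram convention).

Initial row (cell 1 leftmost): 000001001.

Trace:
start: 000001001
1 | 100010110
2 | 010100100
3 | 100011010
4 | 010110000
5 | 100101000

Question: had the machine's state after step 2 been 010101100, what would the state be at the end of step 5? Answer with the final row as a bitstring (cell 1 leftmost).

101101000

state after step 2 := 010101100
3 | 100001010
4 | 010010000
5 | 101101000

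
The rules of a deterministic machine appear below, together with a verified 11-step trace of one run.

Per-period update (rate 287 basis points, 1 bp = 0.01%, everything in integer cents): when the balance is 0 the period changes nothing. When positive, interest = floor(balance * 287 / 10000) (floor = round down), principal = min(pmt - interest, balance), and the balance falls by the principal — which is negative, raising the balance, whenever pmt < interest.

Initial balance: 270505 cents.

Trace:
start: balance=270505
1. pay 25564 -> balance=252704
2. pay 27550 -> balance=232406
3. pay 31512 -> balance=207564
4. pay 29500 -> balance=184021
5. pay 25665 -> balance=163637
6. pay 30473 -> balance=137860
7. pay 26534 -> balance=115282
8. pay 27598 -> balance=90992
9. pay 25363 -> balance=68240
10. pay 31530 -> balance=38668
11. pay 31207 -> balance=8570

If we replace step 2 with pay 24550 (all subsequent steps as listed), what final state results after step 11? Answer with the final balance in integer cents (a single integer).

(re-executing from step 2 with the substitution; state before step 2: balance=252704)
2. pay 24550 -> balance=235406
3. pay 31512 -> balance=210650
4. pay 29500 -> balance=187195
5. pay 25665 -> balance=166902
6. pay 30473 -> balance=141219
7. pay 26534 -> balance=118737
8. pay 27598 -> balance=94546
9. pay 25363 -> balance=71896
10. pay 31530 -> balance=42429
11. pay 31207 -> balance=12439

12439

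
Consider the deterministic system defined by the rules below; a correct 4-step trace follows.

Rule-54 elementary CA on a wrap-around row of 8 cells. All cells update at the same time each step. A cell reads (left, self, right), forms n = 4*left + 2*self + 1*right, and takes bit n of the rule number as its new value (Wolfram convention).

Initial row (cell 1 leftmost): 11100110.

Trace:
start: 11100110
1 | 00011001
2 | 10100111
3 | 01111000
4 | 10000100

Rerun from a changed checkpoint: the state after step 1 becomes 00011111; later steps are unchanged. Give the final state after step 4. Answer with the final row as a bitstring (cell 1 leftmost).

00001010

state after step 1 := 00011111
2 | 10100000
3 | 11110001
4 | 00001010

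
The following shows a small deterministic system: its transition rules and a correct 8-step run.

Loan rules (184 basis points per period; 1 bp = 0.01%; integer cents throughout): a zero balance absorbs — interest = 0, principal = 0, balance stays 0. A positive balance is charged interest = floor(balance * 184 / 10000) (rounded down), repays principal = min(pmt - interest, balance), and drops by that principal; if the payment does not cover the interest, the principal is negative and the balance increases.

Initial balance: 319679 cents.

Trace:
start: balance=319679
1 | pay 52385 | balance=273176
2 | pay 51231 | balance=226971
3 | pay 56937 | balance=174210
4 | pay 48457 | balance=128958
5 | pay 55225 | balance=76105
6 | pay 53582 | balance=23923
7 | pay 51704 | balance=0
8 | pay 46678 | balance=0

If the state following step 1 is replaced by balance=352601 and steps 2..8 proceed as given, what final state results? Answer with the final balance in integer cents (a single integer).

state after step 1 := balance=352601
2 | pay 51231 | balance=307857
3 | pay 56937 | balance=256584
4 | pay 48457 | balance=212848
5 | pay 55225 | balance=161539
6 | pay 53582 | balance=110929
7 | pay 51704 | balance=61266
8 | pay 46678 | balance=15715

15715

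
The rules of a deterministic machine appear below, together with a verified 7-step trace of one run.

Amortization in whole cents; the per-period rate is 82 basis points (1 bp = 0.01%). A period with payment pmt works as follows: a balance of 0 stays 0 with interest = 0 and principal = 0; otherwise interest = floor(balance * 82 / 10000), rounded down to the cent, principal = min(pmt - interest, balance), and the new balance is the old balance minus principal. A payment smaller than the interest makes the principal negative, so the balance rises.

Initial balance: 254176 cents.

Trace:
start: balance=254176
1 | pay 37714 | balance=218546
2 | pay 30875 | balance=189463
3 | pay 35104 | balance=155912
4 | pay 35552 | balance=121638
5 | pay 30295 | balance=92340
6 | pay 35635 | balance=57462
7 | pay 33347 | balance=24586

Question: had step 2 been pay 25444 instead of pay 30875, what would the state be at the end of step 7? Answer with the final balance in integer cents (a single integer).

(re-executing from step 2 with the substitution; state before step 2: balance=218546)
2 | pay 25444 | balance=194894
3 | pay 35104 | balance=161388
4 | pay 35552 | balance=127159
5 | pay 30295 | balance=97906
6 | pay 35635 | balance=63073
7 | pay 33347 | balance=30243

30243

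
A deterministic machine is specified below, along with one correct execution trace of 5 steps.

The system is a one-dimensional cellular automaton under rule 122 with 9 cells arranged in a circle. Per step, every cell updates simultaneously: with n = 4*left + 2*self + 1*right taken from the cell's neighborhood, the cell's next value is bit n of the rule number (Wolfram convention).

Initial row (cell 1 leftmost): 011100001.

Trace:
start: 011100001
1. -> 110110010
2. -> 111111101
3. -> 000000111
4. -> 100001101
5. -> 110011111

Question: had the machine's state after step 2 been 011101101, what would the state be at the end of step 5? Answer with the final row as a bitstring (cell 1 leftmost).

000110110

state after step 2 := 011101101
3. -> 110111110
4. -> 111100011
5. -> 000110110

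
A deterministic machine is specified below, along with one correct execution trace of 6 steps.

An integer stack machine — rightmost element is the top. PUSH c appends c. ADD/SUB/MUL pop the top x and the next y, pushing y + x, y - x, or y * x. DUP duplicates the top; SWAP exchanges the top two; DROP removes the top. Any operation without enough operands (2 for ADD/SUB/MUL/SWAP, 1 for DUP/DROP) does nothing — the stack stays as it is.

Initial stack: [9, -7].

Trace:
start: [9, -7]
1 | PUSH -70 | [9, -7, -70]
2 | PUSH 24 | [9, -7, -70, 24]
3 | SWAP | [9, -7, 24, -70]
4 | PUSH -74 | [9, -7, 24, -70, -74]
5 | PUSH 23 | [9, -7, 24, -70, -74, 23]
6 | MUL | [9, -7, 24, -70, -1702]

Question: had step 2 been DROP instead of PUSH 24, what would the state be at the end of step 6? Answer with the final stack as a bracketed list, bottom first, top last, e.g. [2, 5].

(re-executing from step 2 with the substitution; state before step 2: [9, -7, -70])
2 | DROP | [9, -7]
3 | SWAP | [-7, 9]
4 | PUSH -74 | [-7, 9, -74]
5 | PUSH 23 | [-7, 9, -74, 23]
6 | MUL | [-7, 9, -1702]

[-7, 9, -1702]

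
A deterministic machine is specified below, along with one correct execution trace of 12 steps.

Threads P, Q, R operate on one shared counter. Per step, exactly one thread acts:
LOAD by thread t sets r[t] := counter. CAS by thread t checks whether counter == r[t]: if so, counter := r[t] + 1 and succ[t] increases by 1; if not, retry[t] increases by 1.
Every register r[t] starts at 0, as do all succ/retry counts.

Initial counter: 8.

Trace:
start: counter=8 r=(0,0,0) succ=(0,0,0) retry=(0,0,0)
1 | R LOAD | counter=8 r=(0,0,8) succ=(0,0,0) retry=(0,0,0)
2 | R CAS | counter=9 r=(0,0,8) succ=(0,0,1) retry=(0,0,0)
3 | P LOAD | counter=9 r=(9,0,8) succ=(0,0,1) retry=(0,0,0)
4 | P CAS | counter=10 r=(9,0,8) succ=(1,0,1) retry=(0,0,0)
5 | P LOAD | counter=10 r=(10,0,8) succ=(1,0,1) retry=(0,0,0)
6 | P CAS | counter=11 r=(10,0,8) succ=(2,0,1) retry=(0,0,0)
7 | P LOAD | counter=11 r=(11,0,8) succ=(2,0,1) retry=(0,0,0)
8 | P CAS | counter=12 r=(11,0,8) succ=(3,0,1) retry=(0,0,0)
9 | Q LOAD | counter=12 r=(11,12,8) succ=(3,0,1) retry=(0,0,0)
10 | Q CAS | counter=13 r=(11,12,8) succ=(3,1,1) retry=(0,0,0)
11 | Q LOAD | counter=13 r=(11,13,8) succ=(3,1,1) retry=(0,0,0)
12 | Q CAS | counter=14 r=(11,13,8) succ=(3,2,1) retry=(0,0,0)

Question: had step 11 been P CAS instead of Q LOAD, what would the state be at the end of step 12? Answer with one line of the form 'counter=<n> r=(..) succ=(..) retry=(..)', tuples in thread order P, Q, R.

counter=13 r=(11,12,8) succ=(3,1,1) retry=(1,1,0)

(re-executing from step 11 with the substitution; state before step 11: counter=13 r=(11,12,8) succ=(3,1,1) retry=(0,0,0))
11 | P CAS | counter=13 r=(11,12,8) succ=(3,1,1) retry=(1,0,0)
12 | Q CAS | counter=13 r=(11,12,8) succ=(3,1,1) retry=(1,1,0)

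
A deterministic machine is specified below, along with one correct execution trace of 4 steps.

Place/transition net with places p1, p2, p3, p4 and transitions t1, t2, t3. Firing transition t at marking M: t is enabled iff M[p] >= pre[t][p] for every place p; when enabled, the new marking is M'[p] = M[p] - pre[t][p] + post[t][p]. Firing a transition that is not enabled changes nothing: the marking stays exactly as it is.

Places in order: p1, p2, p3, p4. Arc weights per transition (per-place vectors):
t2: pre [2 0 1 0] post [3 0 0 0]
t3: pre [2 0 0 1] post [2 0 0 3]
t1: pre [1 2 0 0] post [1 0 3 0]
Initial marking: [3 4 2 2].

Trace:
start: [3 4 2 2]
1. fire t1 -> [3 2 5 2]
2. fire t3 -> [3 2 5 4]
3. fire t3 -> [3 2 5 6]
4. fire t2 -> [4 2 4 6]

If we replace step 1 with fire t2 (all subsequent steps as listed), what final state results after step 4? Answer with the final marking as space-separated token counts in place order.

5 4 0 6

(re-executing from step 1 with the substitution; state before step 1: [3 4 2 2])
1. fire t2 -> [4 4 1 2]
2. fire t3 -> [4 4 1 4]
3. fire t3 -> [4 4 1 6]
4. fire t2 -> [5 4 0 6]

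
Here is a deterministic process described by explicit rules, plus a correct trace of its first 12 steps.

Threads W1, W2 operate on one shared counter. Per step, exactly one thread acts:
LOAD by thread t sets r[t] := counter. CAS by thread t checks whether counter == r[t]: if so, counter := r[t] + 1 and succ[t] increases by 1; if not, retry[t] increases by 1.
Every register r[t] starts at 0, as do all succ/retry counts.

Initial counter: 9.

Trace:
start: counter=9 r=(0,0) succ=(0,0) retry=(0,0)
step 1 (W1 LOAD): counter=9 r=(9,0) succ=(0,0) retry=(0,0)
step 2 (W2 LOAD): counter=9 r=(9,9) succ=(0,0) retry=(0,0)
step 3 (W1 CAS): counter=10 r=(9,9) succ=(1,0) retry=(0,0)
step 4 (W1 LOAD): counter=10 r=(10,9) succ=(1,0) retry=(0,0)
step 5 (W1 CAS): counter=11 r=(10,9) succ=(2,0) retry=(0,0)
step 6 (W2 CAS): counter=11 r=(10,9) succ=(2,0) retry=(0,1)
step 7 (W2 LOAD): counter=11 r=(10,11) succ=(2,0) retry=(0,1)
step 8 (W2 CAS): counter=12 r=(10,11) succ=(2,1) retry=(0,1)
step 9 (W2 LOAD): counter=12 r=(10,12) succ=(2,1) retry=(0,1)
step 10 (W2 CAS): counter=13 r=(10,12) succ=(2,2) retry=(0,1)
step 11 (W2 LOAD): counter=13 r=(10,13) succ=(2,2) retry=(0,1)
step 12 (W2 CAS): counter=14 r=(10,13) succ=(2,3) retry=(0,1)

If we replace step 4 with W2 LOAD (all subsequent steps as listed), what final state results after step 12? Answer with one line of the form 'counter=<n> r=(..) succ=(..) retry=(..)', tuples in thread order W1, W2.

(re-executing from step 4 with the substitution; state before step 4: counter=10 r=(9,9) succ=(1,0) retry=(0,0))
step 4 (W2 LOAD): counter=10 r=(9,10) succ=(1,0) retry=(0,0)
step 5 (W1 CAS): counter=10 r=(9,10) succ=(1,0) retry=(1,0)
step 6 (W2 CAS): counter=11 r=(9,10) succ=(1,1) retry=(1,0)
step 7 (W2 LOAD): counter=11 r=(9,11) succ=(1,1) retry=(1,0)
step 8 (W2 CAS): counter=12 r=(9,11) succ=(1,2) retry=(1,0)
step 9 (W2 LOAD): counter=12 r=(9,12) succ=(1,2) retry=(1,0)
step 10 (W2 CAS): counter=13 r=(9,12) succ=(1,3) retry=(1,0)
step 11 (W2 LOAD): counter=13 r=(9,13) succ=(1,3) retry=(1,0)
step 12 (W2 CAS): counter=14 r=(9,13) succ=(1,4) retry=(1,0)

counter=14 r=(9,13) succ=(1,4) retry=(1,0)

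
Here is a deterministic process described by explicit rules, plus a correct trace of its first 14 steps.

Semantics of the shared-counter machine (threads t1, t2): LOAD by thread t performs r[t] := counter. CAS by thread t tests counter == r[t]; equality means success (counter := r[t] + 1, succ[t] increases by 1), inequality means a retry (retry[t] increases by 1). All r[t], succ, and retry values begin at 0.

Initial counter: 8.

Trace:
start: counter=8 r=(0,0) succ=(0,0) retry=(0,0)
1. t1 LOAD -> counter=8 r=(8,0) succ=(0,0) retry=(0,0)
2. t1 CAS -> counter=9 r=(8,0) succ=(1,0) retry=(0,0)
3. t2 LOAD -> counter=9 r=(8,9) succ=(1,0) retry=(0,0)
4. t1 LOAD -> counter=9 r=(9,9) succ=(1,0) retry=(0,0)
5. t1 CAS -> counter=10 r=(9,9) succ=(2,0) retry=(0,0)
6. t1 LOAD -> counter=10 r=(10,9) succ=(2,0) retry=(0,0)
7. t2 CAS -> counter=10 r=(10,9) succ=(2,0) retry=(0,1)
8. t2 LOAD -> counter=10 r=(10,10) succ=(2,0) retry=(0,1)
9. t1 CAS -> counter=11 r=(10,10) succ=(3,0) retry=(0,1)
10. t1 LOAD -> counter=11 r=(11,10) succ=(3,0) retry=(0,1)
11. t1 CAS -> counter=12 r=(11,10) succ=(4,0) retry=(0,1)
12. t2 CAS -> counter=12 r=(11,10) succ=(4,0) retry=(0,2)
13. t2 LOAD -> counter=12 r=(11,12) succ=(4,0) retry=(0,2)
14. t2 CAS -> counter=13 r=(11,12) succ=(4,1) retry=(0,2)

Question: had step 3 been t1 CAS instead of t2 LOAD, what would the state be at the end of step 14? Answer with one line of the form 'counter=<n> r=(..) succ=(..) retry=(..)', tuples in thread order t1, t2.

(re-executing from step 3 with the substitution; state before step 3: counter=9 r=(8,0) succ=(1,0) retry=(0,0))
3. t1 CAS -> counter=9 r=(8,0) succ=(1,0) retry=(1,0)
4. t1 LOAD -> counter=9 r=(9,0) succ=(1,0) retry=(1,0)
5. t1 CAS -> counter=10 r=(9,0) succ=(2,0) retry=(1,0)
6. t1 LOAD -> counter=10 r=(10,0) succ=(2,0) retry=(1,0)
7. t2 CAS -> counter=10 r=(10,0) succ=(2,0) retry=(1,1)
8. t2 LOAD -> counter=10 r=(10,10) succ=(2,0) retry=(1,1)
9. t1 CAS -> counter=11 r=(10,10) succ=(3,0) retry=(1,1)
10. t1 LOAD -> counter=11 r=(11,10) succ=(3,0) retry=(1,1)
11. t1 CAS -> counter=12 r=(11,10) succ=(4,0) retry=(1,1)
12. t2 CAS -> counter=12 r=(11,10) succ=(4,0) retry=(1,2)
13. t2 LOAD -> counter=12 r=(11,12) succ=(4,0) retry=(1,2)
14. t2 CAS -> counter=13 r=(11,12) succ=(4,1) retry=(1,2)

counter=13 r=(11,12) succ=(4,1) retry=(1,2)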